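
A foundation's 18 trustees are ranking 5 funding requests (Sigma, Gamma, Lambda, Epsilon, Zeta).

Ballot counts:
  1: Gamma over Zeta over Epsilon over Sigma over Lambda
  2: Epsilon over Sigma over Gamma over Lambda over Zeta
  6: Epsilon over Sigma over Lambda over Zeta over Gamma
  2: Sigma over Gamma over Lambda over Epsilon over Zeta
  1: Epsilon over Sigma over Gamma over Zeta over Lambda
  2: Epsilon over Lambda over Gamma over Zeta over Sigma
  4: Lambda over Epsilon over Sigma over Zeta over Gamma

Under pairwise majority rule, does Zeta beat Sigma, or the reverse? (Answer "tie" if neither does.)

Ballots ranking Zeta above Sigma: 1 + 2 = 3.
Ballots ranking Sigma above Zeta: 18 − 3 = 15.
Sigma wins the head-to-head 15–3.

Sigma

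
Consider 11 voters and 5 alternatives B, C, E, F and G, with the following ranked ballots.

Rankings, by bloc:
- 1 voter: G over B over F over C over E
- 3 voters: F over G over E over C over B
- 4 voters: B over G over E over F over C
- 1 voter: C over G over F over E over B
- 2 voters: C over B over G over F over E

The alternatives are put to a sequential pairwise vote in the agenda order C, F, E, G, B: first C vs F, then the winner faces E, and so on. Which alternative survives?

B

Round 1: C vs F — 3–8, F advances.
Round 2: F vs E — 7–4, F advances.
Round 3: F vs G — 3–8, G advances.
Round 4: G vs B — 5–6, B advances.
The agenda winner is B.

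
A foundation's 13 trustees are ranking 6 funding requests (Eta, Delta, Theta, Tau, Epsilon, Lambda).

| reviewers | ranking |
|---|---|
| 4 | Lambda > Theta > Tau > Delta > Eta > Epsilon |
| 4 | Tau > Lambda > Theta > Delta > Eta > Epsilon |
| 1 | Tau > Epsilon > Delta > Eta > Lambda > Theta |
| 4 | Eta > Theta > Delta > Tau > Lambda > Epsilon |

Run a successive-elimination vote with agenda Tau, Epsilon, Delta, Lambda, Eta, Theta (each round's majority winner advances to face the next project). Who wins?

Round 1: Tau vs Epsilon — 13–0, Tau advances.
Round 2: Tau vs Delta — 9–4, Tau advances.
Round 3: Tau vs Lambda — 9–4, Tau advances.
Round 4: Tau vs Eta — 9–4, Tau advances.
Round 5: Tau vs Theta — 5–8, Theta advances.
The agenda winner is Theta.

Theta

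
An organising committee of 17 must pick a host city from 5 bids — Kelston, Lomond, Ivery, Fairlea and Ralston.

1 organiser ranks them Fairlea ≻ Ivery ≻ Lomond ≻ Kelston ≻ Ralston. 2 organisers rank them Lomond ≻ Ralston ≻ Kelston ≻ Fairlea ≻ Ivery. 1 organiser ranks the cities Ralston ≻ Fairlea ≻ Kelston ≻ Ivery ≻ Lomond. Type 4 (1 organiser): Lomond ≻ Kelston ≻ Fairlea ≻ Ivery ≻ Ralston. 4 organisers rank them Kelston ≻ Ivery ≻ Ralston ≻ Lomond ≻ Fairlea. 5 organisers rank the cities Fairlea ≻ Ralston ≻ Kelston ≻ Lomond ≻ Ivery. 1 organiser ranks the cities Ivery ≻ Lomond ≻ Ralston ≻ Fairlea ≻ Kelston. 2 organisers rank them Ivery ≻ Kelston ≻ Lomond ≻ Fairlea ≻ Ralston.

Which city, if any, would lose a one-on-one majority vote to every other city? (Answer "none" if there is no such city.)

none

Head-to-head results (17 organisers):
Kelston vs Lomond: Kelston wins 12–5.
Kelston vs Ivery: Kelston, 13–4.
Kelston vs Fairlea: 9 to 8, Kelston.
Kelston vs Ralston: Kelston preferred on 1+1+4+2 = 8 ballots; Ralston wins 9–8.
Lomond vs Ivery: Ivery, 9–8.
Lomond vs Fairlea: Lomond preferred on 2+1+4+1+2 = 10 ballots; Lomond wins 10–7.
Lomond vs Ralston: Lomond is ranked higher on 1+2+1+1+2 = 7 ballots, Ralston on 10. Ralston wins 10–7.
Ivery vs Fairlea: Fairlea, 10–7.
Ivery vs Ralston: 1+1+4+1+2 = 9 for Ivery, 8 for Ralston — Ivery by 9–8.
Fairlea vs Ralston: Fairlea wins 9–8.
Each city has at least one pairwise win (Kelston beats Lomond; Lomond beats Fairlea; Ivery beats Lomond; Fairlea beats Ivery; Ralston beats Kelston) — no Condorcet loser.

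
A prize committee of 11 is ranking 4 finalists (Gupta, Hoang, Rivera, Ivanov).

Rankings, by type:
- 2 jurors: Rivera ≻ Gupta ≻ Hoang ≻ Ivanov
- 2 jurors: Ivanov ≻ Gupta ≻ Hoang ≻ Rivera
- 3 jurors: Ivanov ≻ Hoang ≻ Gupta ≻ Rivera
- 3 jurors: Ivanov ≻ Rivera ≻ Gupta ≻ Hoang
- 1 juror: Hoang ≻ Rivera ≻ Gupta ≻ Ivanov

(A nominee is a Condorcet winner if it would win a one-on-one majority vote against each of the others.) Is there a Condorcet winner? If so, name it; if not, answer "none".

Ivanov

Head-to-head results (11 jurors):
Gupta vs Hoang: 7 to 4, Gupta.
Gupta vs Rivera: 2+3 = 5 for Gupta, 6 for Rivera — Rivera by 6–5.
Gupta vs Ivanov: Gupta is ranked higher on 2+1 = 3 ballots, Ivanov on 8. Ivanov wins 8–3.
Hoang vs Rivera: 6 to 5, Hoang.
Hoang vs Ivanov: Hoang is ranked higher on 2+1 = 3 ballots, Ivanov on 8. Ivanov wins 8–3.
Rivera vs Ivanov: Rivera preferred on 2+1 = 3 ballots; Ivanov wins 8–3.
Only Ivanov has no losses; Ivanov is the Condorcet winner.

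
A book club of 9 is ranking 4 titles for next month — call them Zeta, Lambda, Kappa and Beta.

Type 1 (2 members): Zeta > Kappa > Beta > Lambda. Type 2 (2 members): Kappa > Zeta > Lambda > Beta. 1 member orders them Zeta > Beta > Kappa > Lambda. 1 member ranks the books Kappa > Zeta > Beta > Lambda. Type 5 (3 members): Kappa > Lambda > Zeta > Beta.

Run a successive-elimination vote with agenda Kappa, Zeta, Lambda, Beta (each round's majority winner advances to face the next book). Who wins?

Kappa

Round 1: Kappa vs Zeta — 6–3, Kappa advances.
Round 2: Kappa vs Lambda — 9–0, Kappa advances.
Round 3: Kappa vs Beta — 8–1, Kappa advances.
Kappa survives the agenda.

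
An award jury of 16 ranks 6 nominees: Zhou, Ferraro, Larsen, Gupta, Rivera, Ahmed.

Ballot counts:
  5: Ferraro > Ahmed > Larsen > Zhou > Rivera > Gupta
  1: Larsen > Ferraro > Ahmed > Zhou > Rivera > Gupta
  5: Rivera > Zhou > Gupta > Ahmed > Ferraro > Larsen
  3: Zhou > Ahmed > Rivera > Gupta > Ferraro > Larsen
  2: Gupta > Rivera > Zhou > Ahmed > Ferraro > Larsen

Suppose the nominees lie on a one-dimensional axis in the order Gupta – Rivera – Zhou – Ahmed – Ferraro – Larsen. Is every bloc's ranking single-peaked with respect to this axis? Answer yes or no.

Axis positions: Gupta=1, Rivera=2, Zhou=3, Ahmed=4, Ferraro=5, Larsen=6.
Bloc 1 (peak Ferraro at position 5): ranking walks positions 5-4-6-3-2-1, expanding outward from the peak — single-peaked.
Bloc 2 (peak Larsen at position 6): ranking walks positions 6-5-4-3-2-1, expanding outward from the peak — single-peaked.
Bloc 3 (peak Rivera at position 2): ranking walks positions 2-3-1-4-5-6, expanding outward from the peak — single-peaked.
Bloc 4 (peak Zhou at position 3): ranking walks positions 3-4-2-1-5-6, expanding outward from the peak — single-peaked.
Bloc 5 (peak Gupta at position 1): ranking walks positions 1-2-3-4-5-6, expanding outward from the peak — single-peaked.
Every ranking is single-peaked on this axis.

yes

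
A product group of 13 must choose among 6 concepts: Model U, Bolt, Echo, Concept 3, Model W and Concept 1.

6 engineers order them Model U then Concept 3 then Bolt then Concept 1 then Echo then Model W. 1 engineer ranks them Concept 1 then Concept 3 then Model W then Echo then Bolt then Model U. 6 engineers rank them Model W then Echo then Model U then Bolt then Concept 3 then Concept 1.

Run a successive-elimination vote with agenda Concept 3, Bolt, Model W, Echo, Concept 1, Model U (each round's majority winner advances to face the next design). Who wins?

Round 1: Concept 3 vs Bolt — 7–6, Concept 3 advances.
Round 2: Concept 3 vs Model W — 7–6, Concept 3 advances.
Round 3: Concept 3 vs Echo — 7–6, Concept 3 advances.
Round 4: Concept 3 vs Concept 1 — 12–1, Concept 3 advances.
Round 5: Concept 3 vs Model U — 1–12, Model U advances.
The agenda winner is Model U.

Model U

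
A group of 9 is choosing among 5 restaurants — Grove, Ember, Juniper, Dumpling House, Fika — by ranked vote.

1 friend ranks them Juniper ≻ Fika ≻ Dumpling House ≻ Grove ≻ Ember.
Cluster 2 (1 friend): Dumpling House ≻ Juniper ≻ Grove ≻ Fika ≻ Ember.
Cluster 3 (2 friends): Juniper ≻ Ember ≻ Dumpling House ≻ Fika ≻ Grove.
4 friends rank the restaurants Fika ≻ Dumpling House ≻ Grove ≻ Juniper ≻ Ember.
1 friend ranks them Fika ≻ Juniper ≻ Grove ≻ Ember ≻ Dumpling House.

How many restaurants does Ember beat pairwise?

Ember against each rival (9 friends):
Ember vs Grove: Ember is ranked higher on 2 ballots, Grove on 7. Grove wins 7–2.
Ember vs Juniper: Juniper, 9–0.
Ember vs Dumpling House: Dumpling House, 6–3.
Ember vs Fika: Ember preferred on 2 ballots; Fika wins 7–2.
Ember beats no one; loses to Grove, Juniper, Dumpling House, Fika — 0 pairwise wins.

0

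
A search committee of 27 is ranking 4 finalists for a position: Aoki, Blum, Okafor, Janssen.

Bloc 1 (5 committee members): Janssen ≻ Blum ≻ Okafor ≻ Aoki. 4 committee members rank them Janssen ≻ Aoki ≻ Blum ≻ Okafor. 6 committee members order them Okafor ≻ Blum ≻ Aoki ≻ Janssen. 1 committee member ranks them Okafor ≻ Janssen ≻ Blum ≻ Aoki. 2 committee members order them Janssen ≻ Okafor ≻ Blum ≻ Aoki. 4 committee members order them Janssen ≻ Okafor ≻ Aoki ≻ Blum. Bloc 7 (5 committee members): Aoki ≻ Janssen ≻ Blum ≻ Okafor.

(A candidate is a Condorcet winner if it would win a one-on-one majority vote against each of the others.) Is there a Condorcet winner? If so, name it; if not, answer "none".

Head-to-head results (27 committee members):
Aoki vs Blum: 4+4+5 = 13 for Aoki, 14 for Blum — Blum by 14–13.
Aoki vs Okafor: Aoki is ranked higher on 4+5 = 9 ballots, Okafor on 18. Okafor wins 18–9.
Aoki vs Janssen: 11 to 16, Janssen.
Blum vs Okafor: 14 to 13, Blum.
Blum vs Janssen: 6 to 21, Janssen.
Okafor vs Janssen: Okafor preferred on 6+1 = 7 ballots; Janssen wins 20–7.
Janssen beats each of Aoki, Blum, Okafor — Janssen is the Condorcet winner.

Janssen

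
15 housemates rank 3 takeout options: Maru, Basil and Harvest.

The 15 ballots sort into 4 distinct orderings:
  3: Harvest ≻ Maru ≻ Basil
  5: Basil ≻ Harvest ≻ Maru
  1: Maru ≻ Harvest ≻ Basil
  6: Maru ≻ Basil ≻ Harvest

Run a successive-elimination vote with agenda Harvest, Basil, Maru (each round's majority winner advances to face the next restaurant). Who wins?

Round 1: Harvest vs Basil — 4–11, Basil advances.
Round 2: Basil vs Maru — 5–10, Maru advances.
The agenda winner is Maru.

Maru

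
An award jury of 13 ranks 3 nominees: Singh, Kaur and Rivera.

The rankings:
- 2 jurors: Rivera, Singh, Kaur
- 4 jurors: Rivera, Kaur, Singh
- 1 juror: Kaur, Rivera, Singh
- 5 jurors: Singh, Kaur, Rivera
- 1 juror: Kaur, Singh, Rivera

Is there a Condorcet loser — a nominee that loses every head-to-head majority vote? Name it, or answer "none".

Pairwise majorities:
Singh vs Kaur: 7 to 6, Singh.
Singh vs Rivera: Rivera wins 7–6.
Kaur vs Rivera: Kaur wins 7–6.
No nominee is winless: Singh beats Kaur; Kaur beats Rivera; Rivera beats Singh. There is no Condorcet loser.

none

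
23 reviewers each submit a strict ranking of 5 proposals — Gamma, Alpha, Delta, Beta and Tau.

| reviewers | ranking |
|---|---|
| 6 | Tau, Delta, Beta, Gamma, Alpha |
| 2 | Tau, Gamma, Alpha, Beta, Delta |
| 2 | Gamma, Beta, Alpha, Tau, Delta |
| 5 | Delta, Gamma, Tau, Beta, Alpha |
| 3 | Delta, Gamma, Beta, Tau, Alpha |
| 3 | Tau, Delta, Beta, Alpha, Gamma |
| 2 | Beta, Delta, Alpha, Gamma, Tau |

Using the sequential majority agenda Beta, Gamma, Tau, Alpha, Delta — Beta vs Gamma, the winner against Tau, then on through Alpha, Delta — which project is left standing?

Delta

Round 1: Beta vs Gamma — 11–12, Gamma advances.
Round 2: Gamma vs Tau — 12–11, Gamma advances.
Round 3: Gamma vs Alpha — 18–5, Gamma advances.
Round 4: Gamma vs Delta — 4–19, Delta advances.
Delta survives the agenda.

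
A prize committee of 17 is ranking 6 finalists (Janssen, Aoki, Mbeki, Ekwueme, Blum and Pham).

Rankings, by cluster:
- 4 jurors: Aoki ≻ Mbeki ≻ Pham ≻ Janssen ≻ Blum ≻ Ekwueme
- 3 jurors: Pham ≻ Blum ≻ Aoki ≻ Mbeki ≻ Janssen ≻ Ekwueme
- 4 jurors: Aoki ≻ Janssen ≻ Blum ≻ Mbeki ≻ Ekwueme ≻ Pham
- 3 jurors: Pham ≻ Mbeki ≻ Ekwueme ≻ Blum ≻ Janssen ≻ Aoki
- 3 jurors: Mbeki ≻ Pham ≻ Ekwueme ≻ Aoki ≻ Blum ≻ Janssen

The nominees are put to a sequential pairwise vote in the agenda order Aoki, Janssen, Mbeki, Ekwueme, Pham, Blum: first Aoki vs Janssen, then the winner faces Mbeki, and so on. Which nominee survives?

Pham

Round 1: Aoki vs Janssen — 14–3, Aoki advances.
Round 2: Aoki vs Mbeki — 11–6, Aoki advances.
Round 3: Aoki vs Ekwueme — 11–6, Aoki advances.
Round 4: Aoki vs Pham — 8–9, Pham advances.
Round 5: Pham vs Blum — 13–4, Pham advances.
Pham survives the agenda.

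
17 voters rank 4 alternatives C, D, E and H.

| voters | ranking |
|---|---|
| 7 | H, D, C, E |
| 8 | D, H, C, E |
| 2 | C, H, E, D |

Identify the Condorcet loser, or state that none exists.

Head-to-head results (17 voters):
C vs D: C is ranked higher on 2 ballots, D on 15. D wins 15–2.
C vs E: C, 17–0.
C vs H: 2 to 15, H.
D vs E: 15 to 2, D.
D–H: H 9–8.
E vs H: H wins 17–0.
E loses to every other alternative — it is the Condorcet loser.

E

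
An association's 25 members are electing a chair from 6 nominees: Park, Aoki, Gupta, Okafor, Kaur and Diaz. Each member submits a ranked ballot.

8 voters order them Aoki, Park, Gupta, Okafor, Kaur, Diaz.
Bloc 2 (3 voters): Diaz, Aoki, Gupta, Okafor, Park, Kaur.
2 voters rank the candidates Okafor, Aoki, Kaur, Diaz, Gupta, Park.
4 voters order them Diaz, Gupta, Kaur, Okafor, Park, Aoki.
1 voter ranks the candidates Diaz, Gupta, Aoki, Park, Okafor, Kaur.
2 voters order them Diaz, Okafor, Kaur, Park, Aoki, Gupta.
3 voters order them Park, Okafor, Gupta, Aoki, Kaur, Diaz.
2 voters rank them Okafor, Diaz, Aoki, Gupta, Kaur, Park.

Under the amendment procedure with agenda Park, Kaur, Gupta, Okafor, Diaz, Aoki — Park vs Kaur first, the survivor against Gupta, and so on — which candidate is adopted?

Okafor

Round 1: Park vs Kaur — 15–10, Park advances.
Round 2: Park vs Gupta — 13–12, Park advances.
Round 3: Park vs Okafor — 12–13, Okafor advances.
Round 4: Okafor vs Diaz — 15–10, Okafor advances.
Round 5: Okafor vs Aoki — 13–12, Okafor advances.
Okafor survives the agenda.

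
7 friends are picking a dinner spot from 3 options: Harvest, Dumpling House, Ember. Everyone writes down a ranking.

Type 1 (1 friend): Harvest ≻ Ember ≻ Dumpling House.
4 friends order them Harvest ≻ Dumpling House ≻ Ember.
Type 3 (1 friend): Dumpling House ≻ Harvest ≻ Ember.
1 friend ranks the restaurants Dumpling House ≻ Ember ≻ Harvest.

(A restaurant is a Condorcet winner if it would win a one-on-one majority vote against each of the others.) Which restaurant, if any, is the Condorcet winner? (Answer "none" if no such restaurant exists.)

Harvest

Pairwise majorities:
Harvest vs Dumpling House: Harvest preferred on 1+4 = 5 ballots; Harvest wins 5–2.
Harvest vs Ember: Harvest preferred on 1+4+1 = 6 ballots; Harvest wins 6–1.
Dumpling House vs Ember: Dumpling House, 6–1.
Harvest beats each of Dumpling House, Ember — Harvest is the Condorcet winner.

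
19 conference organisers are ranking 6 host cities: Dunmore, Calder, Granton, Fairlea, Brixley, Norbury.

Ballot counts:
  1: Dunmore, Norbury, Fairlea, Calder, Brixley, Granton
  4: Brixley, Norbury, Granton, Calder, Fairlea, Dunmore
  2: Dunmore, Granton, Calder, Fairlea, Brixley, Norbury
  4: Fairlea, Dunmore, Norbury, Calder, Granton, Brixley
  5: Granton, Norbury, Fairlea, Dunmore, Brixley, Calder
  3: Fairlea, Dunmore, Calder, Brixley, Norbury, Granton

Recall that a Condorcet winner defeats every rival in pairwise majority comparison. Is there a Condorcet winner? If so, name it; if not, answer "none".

none

Check each pair by majority over 19 ballots:
Dunmore vs Calder: 1+2+4+5+3 = 15 for Dunmore, 4 for Calder — Dunmore by 15–4.
Dunmore vs Granton: 1+2+4+3 = 10 for Dunmore, 9 for Granton — Dunmore by 10–9.
Dunmore vs Fairlea: 1+2 = 3 for Dunmore, 16 for Fairlea — Fairlea by 16–3.
Dunmore vs Brixley: 1+2+4+5+3 = 15 for Dunmore, 4 for Brixley — Dunmore by 15–4.
Dunmore vs Norbury: 10 to 9, Dunmore.
Calder vs Granton: 1+4+3 = 8 for Calder, 11 for Granton — Granton by 11–8.
Calder vs Fairlea: 6 to 13, Fairlea.
Calder vs Brixley: Calder is ranked higher on 1+2+4+3 = 10 ballots, Brixley on 9. Calder wins 10–9.
Calder vs Norbury: 2+3 = 5 for Calder, 14 for Norbury — Norbury by 14–5.
Granton vs Fairlea: Granton is ranked higher on 4+2+5 = 11 ballots, Fairlea on 8. Granton wins 11–8.
Granton vs Brixley: Granton is ranked higher on 2+4+5 = 11 ballots, Brixley on 8. Granton wins 11–8.
Granton vs Norbury: 7 to 12, Norbury.
Fairlea vs Brixley: 15 to 4, Fairlea.
Fairlea vs Norbury: 9 to 10, Norbury.
Brixley vs Norbury: 4+2+3 = 9 for Brixley, 10 for Norbury — Norbury by 10–9.
Each city drops at least one matchup (Dunmore loses to Fairlea; Calder loses to Dunmore; Granton loses to Dunmore; Fairlea loses to Granton; Brixley loses to Dunmore; Norbury loses to Dunmore); the cycle Dunmore → Granton → Fairlea → Dunmore rules out a Condorcet winner.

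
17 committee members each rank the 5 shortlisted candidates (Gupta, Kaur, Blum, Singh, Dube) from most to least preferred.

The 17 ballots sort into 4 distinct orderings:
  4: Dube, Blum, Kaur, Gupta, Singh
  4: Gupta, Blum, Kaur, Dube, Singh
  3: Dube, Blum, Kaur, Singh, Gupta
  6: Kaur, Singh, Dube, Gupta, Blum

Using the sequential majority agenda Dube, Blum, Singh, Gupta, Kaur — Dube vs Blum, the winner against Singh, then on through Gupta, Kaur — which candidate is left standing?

Round 1: Dube vs Blum — 13–4, Dube advances.
Round 2: Dube vs Singh — 11–6, Dube advances.
Round 3: Dube vs Gupta — 13–4, Dube advances.
Round 4: Dube vs Kaur — 7–10, Kaur advances.
The agenda winner is Kaur.

Kaur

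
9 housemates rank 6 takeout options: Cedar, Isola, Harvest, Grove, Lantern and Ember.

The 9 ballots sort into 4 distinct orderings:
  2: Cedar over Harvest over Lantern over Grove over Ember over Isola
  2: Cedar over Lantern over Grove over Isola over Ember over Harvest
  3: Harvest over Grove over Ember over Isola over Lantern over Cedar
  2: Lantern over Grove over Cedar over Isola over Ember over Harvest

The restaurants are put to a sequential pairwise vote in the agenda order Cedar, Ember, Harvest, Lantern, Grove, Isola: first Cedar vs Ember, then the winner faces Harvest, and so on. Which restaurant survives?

Round 1: Cedar vs Ember — 6–3, Cedar advances.
Round 2: Cedar vs Harvest — 6–3, Cedar advances.
Round 3: Cedar vs Lantern — 4–5, Lantern advances.
Round 4: Lantern vs Grove — 6–3, Lantern advances.
Round 5: Lantern vs Isola — 6–3, Lantern advances.
Lantern survives the agenda.

Lantern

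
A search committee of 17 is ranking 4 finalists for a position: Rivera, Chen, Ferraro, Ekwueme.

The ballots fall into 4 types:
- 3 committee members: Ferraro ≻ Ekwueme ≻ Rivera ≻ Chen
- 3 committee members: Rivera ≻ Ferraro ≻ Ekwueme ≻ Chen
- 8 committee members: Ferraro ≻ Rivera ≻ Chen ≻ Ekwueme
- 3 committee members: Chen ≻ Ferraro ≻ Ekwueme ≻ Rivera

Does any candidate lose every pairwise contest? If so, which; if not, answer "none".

Ekwueme

Head-to-head results (17 committee members):
Rivera vs Chen: Rivera preferred on 3+3+8 = 14 ballots; Rivera wins 14–3.
Rivera vs Ferraro: 3 to 14, Ferraro.
Rivera vs Ekwueme: 3+8 = 11 for Rivera, 6 for Ekwueme — Rivera by 11–6.
Chen vs Ferraro: 3 to 14, Ferraro.
Chen vs Ekwueme: Chen wins 11–6.
Ferraro vs Ekwueme: 3+3+8+3 = 17 for Ferraro, 0 for Ekwueme — Ferraro by 17–0.
Ekwueme is beaten in every head-to-head and is the Condorcet loser.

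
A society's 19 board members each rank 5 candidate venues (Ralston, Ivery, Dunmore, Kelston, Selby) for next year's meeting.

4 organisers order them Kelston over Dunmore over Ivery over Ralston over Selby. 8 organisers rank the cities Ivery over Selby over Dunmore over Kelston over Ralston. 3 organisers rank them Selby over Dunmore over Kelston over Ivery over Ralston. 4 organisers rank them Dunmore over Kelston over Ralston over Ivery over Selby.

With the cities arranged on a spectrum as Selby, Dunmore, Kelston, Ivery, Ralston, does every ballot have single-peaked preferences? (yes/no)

Axis positions: Selby=1, Dunmore=2, Kelston=3, Ivery=4, Ralston=5.
Bloc 1 (peak Kelston at position 3): ranking walks positions 3-2-4-5-1, expanding outward from the peak — single-peaked.
Bloc 2: ranking walks positions 4-1-2-3-5; Selby is ranked above Kelston even though Kelston lies between Selby and the peak Ivery on the axis — preferences dip and rise again. Not single-peaked.
Bloc 3 (peak Selby at position 1): ranking walks positions 1-2-3-4-5, expanding outward from the peak — single-peaked.
Bloc 4: ranking walks positions 2-3-5-4-1; Ralston is ranked above Ivery even though Ivery lies between Ralston and the peak Dunmore on the axis — preferences dip and rise again. Not single-peaked.
Bloc 2 violates single-peakedness, so the profile is not single-peaked on this axis.

no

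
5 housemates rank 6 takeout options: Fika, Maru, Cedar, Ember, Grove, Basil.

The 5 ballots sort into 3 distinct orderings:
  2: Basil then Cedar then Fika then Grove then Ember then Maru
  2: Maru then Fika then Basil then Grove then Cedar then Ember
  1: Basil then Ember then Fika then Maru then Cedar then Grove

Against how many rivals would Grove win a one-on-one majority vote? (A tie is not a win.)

Grove against each rival (5 friends):
Grove vs Fika: 0 to 5, Fika.
Grove vs Maru: 2 for Grove, 3 for Maru — Maru by 3–2.
Grove vs Cedar: Cedar wins 3–2.
Grove vs Ember: Grove wins 4–1.
Grove vs Basil: Basil, 5–0.
Grove beats Ember; loses to Fika, Maru, Cedar, Basil — 1 pairwise win.

1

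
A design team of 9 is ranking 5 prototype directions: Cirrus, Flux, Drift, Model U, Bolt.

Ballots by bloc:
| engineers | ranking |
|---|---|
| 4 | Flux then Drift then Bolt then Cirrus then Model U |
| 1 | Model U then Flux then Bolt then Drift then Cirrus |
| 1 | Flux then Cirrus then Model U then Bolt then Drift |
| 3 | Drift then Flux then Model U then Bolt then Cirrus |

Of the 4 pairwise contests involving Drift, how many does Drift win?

3

Drift against each rival (9 engineers):
Drift vs Cirrus: Drift, 8–1.
Drift vs Flux: Drift is ranked higher on 3 ballots, Flux on 6. Flux wins 6–3.
Drift vs Model U: Drift, 7–2.
Drift vs Bolt: Drift is ranked higher on 4+3 = 7 ballots, Bolt on 2. Drift wins 7–2.
Drift beats Cirrus, Model U, Bolt; loses to Flux — 3 pairwise wins.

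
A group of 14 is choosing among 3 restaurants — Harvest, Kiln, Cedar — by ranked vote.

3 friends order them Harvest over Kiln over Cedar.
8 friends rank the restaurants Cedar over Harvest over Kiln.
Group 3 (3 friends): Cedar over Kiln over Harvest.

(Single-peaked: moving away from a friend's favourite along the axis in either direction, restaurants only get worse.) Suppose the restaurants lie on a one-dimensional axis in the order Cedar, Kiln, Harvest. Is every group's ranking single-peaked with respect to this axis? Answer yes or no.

Axis positions: Cedar=1, Kiln=2, Harvest=3.
Group 1 (peak Harvest at position 3): ranking walks positions 3-2-1, expanding outward from the peak — single-peaked.
Group 2: ranking walks positions 1-3-2; Harvest is ranked above Kiln even though Kiln lies between Harvest and the peak Cedar on the axis — preferences dip and rise again. Not single-peaked.
Group 3 (peak Cedar at position 1): ranking walks positions 1-2-3, expanding outward from the peak — single-peaked.
Group 2 violates single-peakedness, so the profile is not single-peaked on this axis.

no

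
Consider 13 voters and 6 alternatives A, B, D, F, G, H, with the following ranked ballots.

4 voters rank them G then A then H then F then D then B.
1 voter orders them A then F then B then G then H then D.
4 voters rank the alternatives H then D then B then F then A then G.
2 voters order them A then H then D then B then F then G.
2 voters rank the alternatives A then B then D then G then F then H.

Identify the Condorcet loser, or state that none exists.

Pairwise majorities:
A vs B: 4+1+2+2 = 9 for A, 4 for B — A by 9–4.
A vs D: A, 9–4.
A vs F: A preferred on 4+1+2+2 = 9 ballots; A wins 9–4.
A vs G: 1+4+2+2 = 9 for A, 4 for G — A by 9–4.
A–H: A 9–4.
B vs D: 3 to 10, D.
B vs F: B wins 8–5.
B–G: B 9–4.
B vs H: 3 to 10, H.
D vs F: D is ranked higher on 4+2+2 = 8 ballots, F on 5. D wins 8–5.
D vs G: D is ranked higher on 4+2+2 = 8 ballots, G on 5. D wins 8–5.
D vs H: 2 to 11, H.
F vs G: F wins 7–6.
F–H: H 10–3.
G vs H: G is ranked higher on 4+1+2 = 7 ballots, H on 6. G wins 7–6.
Each alternative has at least one pairwise win (A beats B; B beats F; D beats B; F beats G; G beats H; H beats B) — no Condorcet loser.

none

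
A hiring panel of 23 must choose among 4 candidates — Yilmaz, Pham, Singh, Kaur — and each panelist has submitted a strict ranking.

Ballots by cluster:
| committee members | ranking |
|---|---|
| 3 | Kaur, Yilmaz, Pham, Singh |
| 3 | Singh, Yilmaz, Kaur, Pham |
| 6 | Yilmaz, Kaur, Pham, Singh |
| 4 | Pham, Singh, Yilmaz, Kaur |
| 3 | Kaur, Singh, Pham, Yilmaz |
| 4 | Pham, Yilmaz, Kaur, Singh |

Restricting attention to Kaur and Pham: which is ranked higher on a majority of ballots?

Kaur

Ballots ranking Kaur above Pham: 3 + 3 + 6 + 3 = 15.
Ballots ranking Pham above Kaur: 23 − 15 = 8.
Kaur wins the head-to-head 15–8.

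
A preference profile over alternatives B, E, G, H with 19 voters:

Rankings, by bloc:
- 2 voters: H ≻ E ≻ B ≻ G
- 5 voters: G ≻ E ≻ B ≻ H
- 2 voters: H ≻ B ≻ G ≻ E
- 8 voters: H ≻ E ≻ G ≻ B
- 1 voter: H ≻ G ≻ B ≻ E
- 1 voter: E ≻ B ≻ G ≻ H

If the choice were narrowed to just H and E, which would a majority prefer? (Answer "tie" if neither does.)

H

Ballots ranking H above E: 2 + 2 + 8 + 1 = 13.
Ballots ranking E above H: 19 − 13 = 6.
H wins the head-to-head 13–6.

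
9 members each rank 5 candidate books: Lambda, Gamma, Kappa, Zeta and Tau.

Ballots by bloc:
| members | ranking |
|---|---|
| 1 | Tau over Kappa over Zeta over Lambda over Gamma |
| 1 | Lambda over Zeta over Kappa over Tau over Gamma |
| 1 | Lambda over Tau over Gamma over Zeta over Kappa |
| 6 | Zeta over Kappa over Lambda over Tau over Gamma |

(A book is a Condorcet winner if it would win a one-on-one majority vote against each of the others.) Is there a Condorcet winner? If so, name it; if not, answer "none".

Zeta

Check each pair by majority over 9 ballots:
Lambda–Gamma: Lambda 9–0.
Lambda–Kappa: Kappa 7–2.
Lambda vs Zeta: Zeta wins 7–2.
Lambda vs Tau: Lambda wins 8–1.
Gamma–Kappa: Kappa 8–1.
Gamma–Zeta: Zeta 8–1.
Gamma vs Tau: Tau, 9–0.
Kappa vs Zeta: Zeta, 8–1.
Kappa–Tau: Kappa 7–2.
Zeta vs Tau: Zeta, 7–2.
Only Zeta has no losses; Zeta is the Condorcet winner.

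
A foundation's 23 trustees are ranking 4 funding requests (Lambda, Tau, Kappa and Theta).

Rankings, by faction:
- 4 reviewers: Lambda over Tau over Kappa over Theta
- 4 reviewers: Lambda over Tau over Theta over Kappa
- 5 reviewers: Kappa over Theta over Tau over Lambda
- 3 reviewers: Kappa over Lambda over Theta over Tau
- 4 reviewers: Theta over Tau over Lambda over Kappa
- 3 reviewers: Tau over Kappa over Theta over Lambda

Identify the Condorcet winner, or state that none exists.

none

Head-to-head results (23 reviewers):
Lambda vs Tau: Lambda is ranked higher on 4+4+3 = 11 ballots, Tau on 12. Tau wins 12–11.
Lambda vs Kappa: 12 to 11, Lambda.
Lambda vs Theta: Lambda preferred on 4+4+3 = 11 ballots; Theta wins 12–11.
Tau vs Kappa: Tau is ranked higher on 4+4+4+3 = 15 ballots, Kappa on 8. Tau wins 15–8.
Tau vs Theta: Tau preferred on 4+4+3 = 11 ballots; Theta wins 12–11.
Kappa vs Theta: Kappa is ranked higher on 4+5+3+3 = 15 ballots, Theta on 8. Kappa wins 15–8.
Each project drops at least one matchup (Lambda loses to Tau; Tau loses to Theta; Kappa loses to Lambda; Theta loses to Kappa); the cycle Lambda > Kappa > Theta > Lambda rules out a Condorcet winner.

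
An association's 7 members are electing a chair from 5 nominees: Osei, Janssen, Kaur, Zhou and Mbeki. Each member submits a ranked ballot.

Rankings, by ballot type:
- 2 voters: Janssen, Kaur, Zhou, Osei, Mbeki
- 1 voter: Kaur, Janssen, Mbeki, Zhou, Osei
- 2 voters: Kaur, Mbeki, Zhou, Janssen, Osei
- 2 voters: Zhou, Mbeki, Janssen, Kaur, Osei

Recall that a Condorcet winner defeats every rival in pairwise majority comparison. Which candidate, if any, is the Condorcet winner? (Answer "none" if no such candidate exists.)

none

Pairwise majorities:
Osei vs Janssen: Janssen, 7–0.
Osei vs Kaur: 0 for Osei, 7 for Kaur — Kaur by 7–0.
Osei vs Zhou: Zhou wins 7–0.
Osei vs Mbeki: Mbeki, 5–2.
Janssen vs Kaur: Janssen, 4–3.
Janssen vs Zhou: 3 to 4, Zhou.
Janssen vs Mbeki: Mbeki wins 4–3.
Kaur vs Zhou: 5 to 2, Kaur.
Kaur vs Mbeki: 5 to 2, Kaur.
Zhou vs Mbeki: Zhou is ranked higher on 2+2 = 4 ballots, Mbeki on 3. Zhou wins 4–3.
Each candidate drops at least one matchup (Osei loses to Janssen; Janssen loses to Zhou; Kaur loses to Janssen; Zhou loses to Kaur; Mbeki loses to Kaur); the cycle Janssen → Kaur → Zhou → Janssen rules out a Condorcet winner.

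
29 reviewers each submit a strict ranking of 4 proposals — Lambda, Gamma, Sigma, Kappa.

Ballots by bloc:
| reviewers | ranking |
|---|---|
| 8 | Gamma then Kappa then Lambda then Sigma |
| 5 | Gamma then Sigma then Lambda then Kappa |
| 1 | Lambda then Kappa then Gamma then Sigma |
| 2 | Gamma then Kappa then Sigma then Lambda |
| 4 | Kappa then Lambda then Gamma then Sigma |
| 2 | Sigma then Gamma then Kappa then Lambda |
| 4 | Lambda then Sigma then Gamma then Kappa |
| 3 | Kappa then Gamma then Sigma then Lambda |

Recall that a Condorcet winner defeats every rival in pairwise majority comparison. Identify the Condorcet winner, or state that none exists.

Pairwise majorities:
Lambda vs Gamma: 1+4+4 = 9 for Lambda, 20 for Gamma — Gamma by 20–9.
Lambda vs Sigma: 8+1+4+4 = 17 for Lambda, 12 for Sigma — Lambda by 17–12.
Lambda vs Kappa: 5+1+4 = 10 for Lambda, 19 for Kappa — Kappa by 19–10.
Gamma vs Sigma: Gamma preferred on 8+5+1+2+4+3 = 23 ballots; Gamma wins 23–6.
Gamma vs Kappa: 21 to 8, Gamma.
Sigma vs Kappa: Sigma is ranked higher on 5+2+4 = 11 ballots, Kappa on 18. Kappa wins 18–11.
Gamma beats each of Lambda, Sigma, Kappa — Gamma is the Condorcet winner.

Gamma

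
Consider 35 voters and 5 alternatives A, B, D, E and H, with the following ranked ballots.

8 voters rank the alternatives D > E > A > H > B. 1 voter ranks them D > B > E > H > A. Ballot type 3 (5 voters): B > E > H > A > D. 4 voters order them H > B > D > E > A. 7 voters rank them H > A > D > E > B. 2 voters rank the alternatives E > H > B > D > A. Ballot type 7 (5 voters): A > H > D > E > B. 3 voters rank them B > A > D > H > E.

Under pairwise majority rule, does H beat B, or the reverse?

H

Ballots ranking H above B: 8 + 4 + 7 + 2 + 5 = 26.
Ballots ranking B above H: 35 − 26 = 9.
H wins the head-to-head 26–9.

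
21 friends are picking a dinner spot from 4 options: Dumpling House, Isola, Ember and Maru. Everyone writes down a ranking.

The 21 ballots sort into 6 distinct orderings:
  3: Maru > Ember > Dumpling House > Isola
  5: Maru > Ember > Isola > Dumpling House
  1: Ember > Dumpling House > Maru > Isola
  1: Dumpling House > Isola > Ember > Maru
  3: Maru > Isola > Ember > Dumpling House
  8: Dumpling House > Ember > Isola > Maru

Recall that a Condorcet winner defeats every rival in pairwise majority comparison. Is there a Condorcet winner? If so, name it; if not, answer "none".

Maru

Pairwise majorities:
Dumpling House vs Isola: Dumpling House preferred on 3+1+1+8 = 13 ballots; Dumpling House wins 13–8.
Dumpling House vs Ember: 1+8 = 9 for Dumpling House, 12 for Ember — Ember by 12–9.
Dumpling House vs Maru: 10 to 11, Maru.
Isola vs Ember: Isola is ranked higher on 1+3 = 4 ballots, Ember on 17. Ember wins 17–4.
Isola vs Maru: 9 to 12, Maru.
Ember vs Maru: 10 to 11, Maru.
Maru wins every pairwise contest, so Maru is the Condorcet winner.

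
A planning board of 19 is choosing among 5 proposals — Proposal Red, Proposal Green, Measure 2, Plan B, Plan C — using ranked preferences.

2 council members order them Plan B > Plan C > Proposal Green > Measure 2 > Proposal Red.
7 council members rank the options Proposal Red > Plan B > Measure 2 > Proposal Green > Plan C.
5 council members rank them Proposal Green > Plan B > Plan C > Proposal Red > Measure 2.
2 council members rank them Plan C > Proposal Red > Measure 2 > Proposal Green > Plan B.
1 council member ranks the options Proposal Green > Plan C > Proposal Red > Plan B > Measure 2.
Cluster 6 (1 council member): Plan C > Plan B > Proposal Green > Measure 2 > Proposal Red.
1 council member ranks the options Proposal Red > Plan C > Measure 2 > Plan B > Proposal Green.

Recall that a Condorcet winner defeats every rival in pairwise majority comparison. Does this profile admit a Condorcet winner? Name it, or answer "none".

Check each pair by majority over 19 ballots:
Proposal Red vs Proposal Green: 10 to 9, Proposal Red.
Proposal Red vs Measure 2: 7+5+2+1+1 = 16 for Proposal Red, 3 for Measure 2 — Proposal Red by 16–3.
Proposal Red vs Plan B: Proposal Red preferred on 7+2+1+1 = 11 ballots; Proposal Red wins 11–8.
Proposal Red vs Plan C: 8 to 11, Plan C.
Proposal Green vs Measure 2: 9 to 10, Measure 2.
Proposal Green vs Plan B: 8 to 11, Plan B.
Proposal Green vs Plan C: 7+5+1 = 13 for Proposal Green, 6 for Plan C — Proposal Green by 13–6.
Measure 2 vs Plan B: 2+1 = 3 for Measure 2, 16 for Plan B — Plan B by 16–3.
Measure 2 vs Plan C: 7 for Measure 2, 12 for Plan C — Plan C by 12–7.
Plan B vs Plan C: 2+7+5 = 14 for Plan B, 5 for Plan C — Plan B by 14–5.
Each option drops at least one matchup (Proposal Red loses to Plan C; Proposal Green loses to Proposal Red; Measure 2 loses to Proposal Red; Plan B loses to Proposal Red; Plan C loses to Proposal Green); the cycle Proposal Red beats Proposal Green beats Plan C beats Proposal Red rules out a Condorcet winner.

none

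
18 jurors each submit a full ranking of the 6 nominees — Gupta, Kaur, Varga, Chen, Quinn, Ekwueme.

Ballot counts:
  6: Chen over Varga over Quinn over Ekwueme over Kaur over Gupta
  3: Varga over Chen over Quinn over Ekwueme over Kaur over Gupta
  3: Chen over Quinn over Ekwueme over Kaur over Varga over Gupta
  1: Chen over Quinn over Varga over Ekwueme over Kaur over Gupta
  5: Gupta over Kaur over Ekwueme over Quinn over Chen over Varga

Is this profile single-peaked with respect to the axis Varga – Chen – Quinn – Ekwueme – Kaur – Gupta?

yes

Axis positions: Varga=1, Chen=2, Quinn=3, Ekwueme=4, Kaur=5, Gupta=6.
Bloc 1 (peak Chen at position 2): ranking walks positions 2-1-3-4-5-6, expanding outward from the peak — single-peaked.
Bloc 2 (peak Varga at position 1): ranking walks positions 1-2-3-4-5-6, expanding outward from the peak — single-peaked.
Bloc 3 (peak Chen at position 2): ranking walks positions 2-3-4-5-1-6, expanding outward from the peak — single-peaked.
Bloc 4 (peak Chen at position 2): ranking walks positions 2-3-1-4-5-6, expanding outward from the peak — single-peaked.
Bloc 5 (peak Gupta at position 6): ranking walks positions 6-5-4-3-2-1, expanding outward from the peak — single-peaked.
Every ranking is single-peaked on this axis.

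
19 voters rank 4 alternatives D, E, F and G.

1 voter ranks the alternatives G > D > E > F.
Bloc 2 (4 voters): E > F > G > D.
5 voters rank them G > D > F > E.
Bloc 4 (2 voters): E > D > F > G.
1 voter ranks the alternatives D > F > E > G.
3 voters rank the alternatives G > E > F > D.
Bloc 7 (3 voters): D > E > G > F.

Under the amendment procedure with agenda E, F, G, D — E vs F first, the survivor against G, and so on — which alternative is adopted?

Round 1: E vs F — 13–6, E advances.
Round 2: E vs G — 10–9, E advances.
Round 3: E vs D — 9–10, D advances.
The agenda winner is D.

D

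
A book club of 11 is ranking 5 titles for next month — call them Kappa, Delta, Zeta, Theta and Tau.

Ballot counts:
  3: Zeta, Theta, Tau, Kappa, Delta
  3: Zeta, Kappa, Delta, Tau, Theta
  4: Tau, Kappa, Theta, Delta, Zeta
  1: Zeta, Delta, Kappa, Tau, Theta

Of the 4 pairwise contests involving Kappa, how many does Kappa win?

Kappa against each rival (11 members):
Kappa vs Delta: Kappa is ranked higher on 3+3+4 = 10 ballots, Delta on 1. Kappa wins 10–1.
Kappa vs Zeta: Zeta, 7–4.
Kappa vs Theta: Kappa preferred on 3+4+1 = 8 ballots; Kappa wins 8–3.
Kappa–Tau: Tau 7–4.
Kappa beats Delta, Theta; loses to Zeta, Tau — 2 pairwise wins.

2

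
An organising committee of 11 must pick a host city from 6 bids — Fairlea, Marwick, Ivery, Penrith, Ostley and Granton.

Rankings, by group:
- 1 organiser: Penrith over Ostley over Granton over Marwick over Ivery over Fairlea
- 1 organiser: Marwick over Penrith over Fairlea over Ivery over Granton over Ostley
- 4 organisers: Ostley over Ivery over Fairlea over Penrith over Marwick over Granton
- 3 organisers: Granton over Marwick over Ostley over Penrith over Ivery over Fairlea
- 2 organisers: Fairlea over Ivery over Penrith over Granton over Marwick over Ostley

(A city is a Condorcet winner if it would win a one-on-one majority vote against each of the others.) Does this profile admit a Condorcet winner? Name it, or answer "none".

Pairwise majorities:
Fairlea vs Marwick: Fairlea, 6–5.
Fairlea vs Ivery: Ivery, 8–3.
Fairlea–Penrith: Fairlea 6–5.
Fairlea vs Ostley: Ostley wins 8–3.
Fairlea vs Granton: Fairlea wins 7–4.
Marwick–Ivery: Ivery 6–5.
Marwick vs Penrith: Penrith wins 7–4.
Marwick vs Ostley: Marwick wins 6–5.
Marwick vs Granton: Granton, 6–5.
Ivery vs Penrith: Ivery, 6–5.
Ivery–Ostley: Ostley 8–3.
Ivery–Granton: Ivery 7–4.
Penrith–Ostley: Ostley 7–4.
Penrith–Granton: Penrith 8–3.
Ostley vs Granton: Granton, 6–5.
No city is unbeaten: Fairlea loses to Ivery; Marwick loses to Fairlea; Ivery loses to Ostley; Penrith loses to Fairlea; Ostley loses to Marwick; Granton loses to Fairlea. In particular Fairlea > Marwick > Ostley > Fairlea is a majority cycle — no Condorcet winner exists.

none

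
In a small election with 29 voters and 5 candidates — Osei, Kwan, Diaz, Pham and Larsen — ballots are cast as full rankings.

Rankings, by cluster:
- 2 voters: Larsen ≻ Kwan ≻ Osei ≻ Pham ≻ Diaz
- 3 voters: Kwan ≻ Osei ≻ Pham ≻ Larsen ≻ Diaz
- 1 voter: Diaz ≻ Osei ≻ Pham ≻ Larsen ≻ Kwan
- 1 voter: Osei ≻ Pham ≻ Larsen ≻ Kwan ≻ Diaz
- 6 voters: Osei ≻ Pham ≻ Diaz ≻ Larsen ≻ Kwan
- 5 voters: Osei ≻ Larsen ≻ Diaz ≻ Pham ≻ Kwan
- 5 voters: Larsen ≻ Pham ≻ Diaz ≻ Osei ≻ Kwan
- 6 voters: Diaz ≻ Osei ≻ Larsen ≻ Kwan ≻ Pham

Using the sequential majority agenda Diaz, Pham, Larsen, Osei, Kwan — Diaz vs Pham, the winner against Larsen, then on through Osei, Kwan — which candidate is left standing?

Osei

Round 1: Diaz vs Pham — 12–17, Pham advances.
Round 2: Pham vs Larsen — 11–18, Larsen advances.
Round 3: Larsen vs Osei — 7–22, Osei advances.
Round 4: Osei vs Kwan — 24–5, Osei advances.
Osei survives the agenda.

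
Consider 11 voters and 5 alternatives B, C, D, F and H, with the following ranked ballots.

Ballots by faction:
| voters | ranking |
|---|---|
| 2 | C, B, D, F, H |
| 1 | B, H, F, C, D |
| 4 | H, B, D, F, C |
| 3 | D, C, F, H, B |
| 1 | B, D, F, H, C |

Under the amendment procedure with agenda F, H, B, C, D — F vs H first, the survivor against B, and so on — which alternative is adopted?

B

Round 1: F vs H — 6–5, F advances.
Round 2: F vs B — 3–8, B advances.
Round 3: B vs C — 6–5, B advances.
Round 4: B vs D — 8–3, B advances.
B survives the agenda.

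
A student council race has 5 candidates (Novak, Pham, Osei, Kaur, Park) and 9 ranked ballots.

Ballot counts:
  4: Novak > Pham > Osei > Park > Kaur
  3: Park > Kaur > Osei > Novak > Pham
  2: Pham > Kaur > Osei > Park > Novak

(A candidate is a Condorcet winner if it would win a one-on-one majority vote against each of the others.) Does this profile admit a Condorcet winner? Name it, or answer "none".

none

Pairwise majorities:
Novak vs Pham: Novak wins 7–2.
Novak vs Osei: Osei, 5–4.
Novak vs Kaur: Kaur, 5–4.
Novak vs Park: Park wins 5–4.
Pham vs Osei: Pham wins 6–3.
Pham vs Kaur: Pham wins 6–3.
Pham vs Park: Pham, 6–3.
Osei vs Kaur: Kaur, 5–4.
Osei vs Park: Osei wins 6–3.
Kaur vs Park: Park, 7–2.
Each candidate drops at least one matchup (Novak loses to Osei; Pham loses to Novak; Osei loses to Pham; Kaur loses to Pham; Park loses to Pham); the cycle Novak > Pham > Osei > Novak rules out a Condorcet winner.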